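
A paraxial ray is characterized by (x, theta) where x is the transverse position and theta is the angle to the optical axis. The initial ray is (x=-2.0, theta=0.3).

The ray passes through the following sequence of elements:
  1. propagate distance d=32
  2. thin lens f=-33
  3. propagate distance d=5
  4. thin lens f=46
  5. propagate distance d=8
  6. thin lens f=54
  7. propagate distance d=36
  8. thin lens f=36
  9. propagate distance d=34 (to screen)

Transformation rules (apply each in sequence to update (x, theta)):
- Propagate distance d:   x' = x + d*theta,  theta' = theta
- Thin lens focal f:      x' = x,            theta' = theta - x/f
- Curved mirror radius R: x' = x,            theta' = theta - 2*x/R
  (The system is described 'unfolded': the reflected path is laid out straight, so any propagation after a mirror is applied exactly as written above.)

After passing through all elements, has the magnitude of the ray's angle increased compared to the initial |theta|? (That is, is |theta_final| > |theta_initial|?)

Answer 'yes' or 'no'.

Answer: yes

Derivation:
Initial: x=-2.0000 theta=0.3000
After 1 (propagate distance d=32): x=7.6000 theta=0.3000
After 2 (thin lens f=-33): x=7.6000 theta=35/66 (≈0.5303)
After 3 (propagate distance d=5): x=3383/330 (≈10.2515) theta=35/66 (≈0.5303)
After 4 (thin lens f=46): x=3383/330 (≈10.2515) theta=4667/15180 (≈0.3074)
After 5 (propagate distance d=8): x=32159/2530 (≈12.7111) theta=4667/15180 (≈0.3074)
After 6 (thin lens f=54): x=32159/2530 (≈12.7111) theta=107/1485 (≈0.0721)
After 7 (propagate distance d=36): x=23233/1518 (≈15.3050) theta=107/1485 (≈0.0721)
After 8 (thin lens f=36): x=23233/1518 (≈15.3050) theta=-32159/91080 (≈-0.3531)
After 9 (propagate distance d=34 (to screen)): x=150287/45540 (≈3.3001) theta=-32159/91080 (≈-0.3531)
|theta_initial|=0.3000 |theta_final|=32159/91080 (≈0.3531) -> increased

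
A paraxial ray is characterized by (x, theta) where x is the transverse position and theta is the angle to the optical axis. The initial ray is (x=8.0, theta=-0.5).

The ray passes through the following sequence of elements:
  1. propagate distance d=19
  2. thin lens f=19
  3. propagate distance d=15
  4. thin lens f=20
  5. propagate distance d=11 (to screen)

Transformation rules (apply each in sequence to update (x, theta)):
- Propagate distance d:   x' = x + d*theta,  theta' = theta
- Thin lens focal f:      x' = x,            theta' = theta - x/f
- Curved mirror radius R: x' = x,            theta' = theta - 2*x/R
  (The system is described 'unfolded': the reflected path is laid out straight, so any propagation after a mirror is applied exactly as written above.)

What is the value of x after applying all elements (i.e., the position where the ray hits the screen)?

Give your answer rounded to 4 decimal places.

Answer: -8.1487

Derivation:
Initial: x=8.0000 theta=-0.5000
After 1 (propagate distance d=19): x=-1.5000 theta=-0.5000
After 2 (thin lens f=19): x=-1.5000 theta=-8/19 (≈-0.4211)
After 3 (propagate distance d=15): x=-297/38 (≈-7.8158) theta=-8/19 (≈-0.4211)
After 4 (thin lens f=20): x=-297/38 (≈-7.8158) theta=-23/760 (≈-0.0303)
After 5 (propagate distance d=11 (to screen)): x=-6193/760 (≈-8.1487) theta=-23/760 (≈-0.0303)
Rounded to 4 decimal places: x = -8.1487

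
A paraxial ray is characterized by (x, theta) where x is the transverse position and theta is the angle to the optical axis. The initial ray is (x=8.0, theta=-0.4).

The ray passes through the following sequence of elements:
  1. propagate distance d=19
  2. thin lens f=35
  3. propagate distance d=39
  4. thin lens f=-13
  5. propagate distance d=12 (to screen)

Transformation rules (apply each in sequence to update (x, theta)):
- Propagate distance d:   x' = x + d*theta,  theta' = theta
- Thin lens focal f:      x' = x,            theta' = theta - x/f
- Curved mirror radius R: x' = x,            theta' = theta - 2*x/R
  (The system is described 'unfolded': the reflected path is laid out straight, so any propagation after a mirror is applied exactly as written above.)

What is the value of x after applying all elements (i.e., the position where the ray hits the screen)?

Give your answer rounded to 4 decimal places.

Initial: x=8.0000 theta=-0.4000
After 1 (propagate distance d=19): x=0.4000 theta=-0.4000
After 2 (thin lens f=35): x=0.4000 theta=-72/175 (≈-0.4114)
After 3 (propagate distance d=39): x=-2738/175 (≈-15.6457) theta=-72/175 (≈-0.4114)
After 4 (thin lens f=-13): x=-2738/175 (≈-15.6457) theta=-3674/2275 (≈-1.6149)
After 5 (propagate distance d=12 (to screen)): x=-79682/2275 (≈-35.0251) theta=-3674/2275 (≈-1.6149)
Rounded to 4 decimal places: x = -35.0251

Answer: -35.0251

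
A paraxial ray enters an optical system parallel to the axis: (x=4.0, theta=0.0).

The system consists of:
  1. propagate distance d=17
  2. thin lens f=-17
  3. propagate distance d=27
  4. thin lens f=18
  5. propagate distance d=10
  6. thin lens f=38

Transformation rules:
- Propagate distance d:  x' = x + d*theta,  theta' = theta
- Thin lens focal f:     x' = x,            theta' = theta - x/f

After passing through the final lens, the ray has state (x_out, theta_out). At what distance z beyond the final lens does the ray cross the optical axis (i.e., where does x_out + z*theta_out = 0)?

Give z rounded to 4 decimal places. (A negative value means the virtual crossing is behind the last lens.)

Answer: 13.3000

Derivation:
Initial: x=4.0000 theta=0.0000
After 1 (propagate distance d=17): x=4.0000 theta=0.0000
After 2 (thin lens f=-17): x=4.0000 theta=4/17 (≈0.2353)
After 3 (propagate distance d=27): x=176/17 (≈10.3529) theta=4/17 (≈0.2353)
After 4 (thin lens f=18): x=176/17 (≈10.3529) theta=-52/153 (≈-0.3399)
After 5 (propagate distance d=10): x=1064/153 (≈6.9542) theta=-52/153 (≈-0.3399)
After 6 (thin lens f=38): x=1064/153 (≈6.9542) theta=-80/153 (≈-0.5229)
z_focus = -x_out/theta_out = -(1064/153)/(-80/153) = 13.3000
Rounded to 4 decimal places: z = 13.3000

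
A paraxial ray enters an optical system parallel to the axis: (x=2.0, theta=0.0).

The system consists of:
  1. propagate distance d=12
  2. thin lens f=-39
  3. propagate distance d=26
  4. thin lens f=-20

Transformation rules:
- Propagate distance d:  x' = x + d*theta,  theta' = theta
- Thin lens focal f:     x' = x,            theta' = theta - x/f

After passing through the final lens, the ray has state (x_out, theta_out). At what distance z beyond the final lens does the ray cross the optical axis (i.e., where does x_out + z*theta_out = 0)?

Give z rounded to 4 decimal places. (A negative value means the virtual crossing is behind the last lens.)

Initial: x=2.0000 theta=0.0000
After 1 (propagate distance d=12): x=2.0000 theta=0.0000
After 2 (thin lens f=-39): x=2.0000 theta=2/39 (≈0.0513)
After 3 (propagate distance d=26): x=10/3 (≈3.3333) theta=2/39 (≈0.0513)
After 4 (thin lens f=-20): x=10/3 (≈3.3333) theta=17/78 (≈0.2179)
z_focus = -x_out/theta_out = -(10/3)/(17/78) = -260/17 ≈ -15.2941
Rounded to 4 decimal places: z = -15.2941

Answer: -15.2941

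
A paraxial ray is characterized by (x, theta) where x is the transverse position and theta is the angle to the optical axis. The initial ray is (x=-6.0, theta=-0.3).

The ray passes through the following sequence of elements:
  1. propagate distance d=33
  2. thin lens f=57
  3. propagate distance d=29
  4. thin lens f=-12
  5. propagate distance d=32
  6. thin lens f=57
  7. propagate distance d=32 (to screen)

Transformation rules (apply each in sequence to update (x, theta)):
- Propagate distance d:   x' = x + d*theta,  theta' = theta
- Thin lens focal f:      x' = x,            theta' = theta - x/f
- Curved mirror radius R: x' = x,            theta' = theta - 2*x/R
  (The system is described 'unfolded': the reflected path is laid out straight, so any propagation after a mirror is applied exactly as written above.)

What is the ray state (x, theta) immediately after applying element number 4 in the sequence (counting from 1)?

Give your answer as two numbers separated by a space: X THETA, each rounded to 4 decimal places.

Answer: -16.5105 -1.3969

Derivation:
Initial: x=-6.0000 theta=-0.3000
After 1 (propagate distance d=33): x=-15.9000 theta=-0.3000
After 2 (thin lens f=57): x=-15.9000 theta=-2/95 (≈-0.0211)
After 3 (propagate distance d=29): x=-3137/190 (≈-16.5105) theta=-2/95 (≈-0.0211)
After 4 (thin lens f=-12): x=-3137/190 (≈-16.5105) theta=-637/456 (≈-1.3969)
Rounded to 4 decimal places: x = -16.5105, theta = -1.3969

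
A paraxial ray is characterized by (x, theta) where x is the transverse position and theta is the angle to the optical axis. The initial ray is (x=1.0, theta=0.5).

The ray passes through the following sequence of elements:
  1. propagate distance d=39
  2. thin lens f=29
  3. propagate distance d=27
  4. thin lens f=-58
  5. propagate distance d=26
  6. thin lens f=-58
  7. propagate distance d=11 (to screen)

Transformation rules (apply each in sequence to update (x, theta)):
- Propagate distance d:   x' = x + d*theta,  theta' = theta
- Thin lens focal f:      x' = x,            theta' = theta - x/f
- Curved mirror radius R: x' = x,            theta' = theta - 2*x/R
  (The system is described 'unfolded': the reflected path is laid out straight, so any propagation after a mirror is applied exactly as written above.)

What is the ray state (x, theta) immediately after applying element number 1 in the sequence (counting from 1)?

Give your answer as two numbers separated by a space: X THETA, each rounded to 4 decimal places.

Answer: 20.5000 0.5000

Derivation:
Initial: x=1.0000 theta=0.5000
After 1 (propagate distance d=39): x=20.5000 theta=0.5000
Rounded to 4 decimal places: x = 20.5000, theta = 0.5000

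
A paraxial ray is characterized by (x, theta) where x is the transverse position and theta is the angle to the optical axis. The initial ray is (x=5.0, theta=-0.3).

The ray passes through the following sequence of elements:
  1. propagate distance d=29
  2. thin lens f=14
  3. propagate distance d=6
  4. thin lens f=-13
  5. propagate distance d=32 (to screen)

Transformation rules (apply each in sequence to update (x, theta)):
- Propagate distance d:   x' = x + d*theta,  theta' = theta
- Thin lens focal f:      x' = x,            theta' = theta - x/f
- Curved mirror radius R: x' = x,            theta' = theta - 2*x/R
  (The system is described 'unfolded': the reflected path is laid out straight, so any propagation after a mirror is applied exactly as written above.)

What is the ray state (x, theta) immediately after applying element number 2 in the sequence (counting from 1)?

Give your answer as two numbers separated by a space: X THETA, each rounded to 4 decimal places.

Answer: -3.7000 -0.0357

Derivation:
Initial: x=5.0000 theta=-0.3000
After 1 (propagate distance d=29): x=-3.7000 theta=-0.3000
After 2 (thin lens f=14): x=-3.7000 theta=-1/28 (≈-0.0357)
Rounded to 4 decimal places: x = -3.7000, theta = -0.0357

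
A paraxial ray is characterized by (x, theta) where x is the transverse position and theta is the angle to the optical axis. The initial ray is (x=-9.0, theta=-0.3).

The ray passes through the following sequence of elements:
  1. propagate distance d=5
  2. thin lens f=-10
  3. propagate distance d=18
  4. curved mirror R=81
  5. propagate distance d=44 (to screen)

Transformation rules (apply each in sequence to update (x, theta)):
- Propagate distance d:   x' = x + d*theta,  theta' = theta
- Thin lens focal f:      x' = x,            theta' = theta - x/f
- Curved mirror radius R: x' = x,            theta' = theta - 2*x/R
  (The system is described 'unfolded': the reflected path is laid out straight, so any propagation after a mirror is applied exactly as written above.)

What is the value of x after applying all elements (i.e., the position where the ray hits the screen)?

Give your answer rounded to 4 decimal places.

Initial: x=-9.0000 theta=-0.3000
After 1 (propagate distance d=5): x=-10.5000 theta=-0.3000
After 2 (thin lens f=-10): x=-10.5000 theta=-1.3500
After 3 (propagate distance d=18): x=-34.8000 theta=-1.3500
After 4 (curved mirror R=81): x=-34.8000 theta=-53/108 (≈-0.4907)
After 5 (propagate distance d=44 (to screen)): x=-7613/135 (≈-56.3926) theta=-53/108 (≈-0.4907)
Rounded to 4 decimal places: x = -56.3926

Answer: -56.3926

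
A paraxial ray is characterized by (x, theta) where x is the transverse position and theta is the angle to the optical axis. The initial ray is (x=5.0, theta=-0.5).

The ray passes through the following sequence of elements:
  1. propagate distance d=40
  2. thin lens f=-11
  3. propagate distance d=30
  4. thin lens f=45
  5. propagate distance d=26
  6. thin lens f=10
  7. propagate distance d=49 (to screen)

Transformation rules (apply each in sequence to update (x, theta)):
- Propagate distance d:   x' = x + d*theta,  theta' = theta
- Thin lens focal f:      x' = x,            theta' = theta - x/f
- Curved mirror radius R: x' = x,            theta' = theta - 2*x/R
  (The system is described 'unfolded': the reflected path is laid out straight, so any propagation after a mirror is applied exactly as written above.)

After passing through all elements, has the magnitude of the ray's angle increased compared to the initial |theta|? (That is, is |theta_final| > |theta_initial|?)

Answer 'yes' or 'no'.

Initial: x=5.0000 theta=-0.5000
After 1 (propagate distance d=40): x=-15.0000 theta=-0.5000
After 2 (thin lens f=-11): x=-15.0000 theta=-41/22 (≈-1.8636)
After 3 (propagate distance d=30): x=-780/11 (≈-70.9091) theta=-41/22 (≈-1.8636)
After 4 (thin lens f=45): x=-780/11 (≈-70.9091) theta=-19/66 (≈-0.2879)
After 5 (propagate distance d=26): x=-2587/33 (≈-78.3939) theta=-19/66 (≈-0.2879)
After 6 (thin lens f=10): x=-2587/33 (≈-78.3939) theta=1246/165 (≈7.5515)
After 7 (propagate distance d=49 (to screen)): x=48119/165 (≈291.6303) theta=1246/165 (≈7.5515)
|theta_initial|=0.5000 |theta_final|=1246/165 (≈7.5515) -> increased

Answer: yes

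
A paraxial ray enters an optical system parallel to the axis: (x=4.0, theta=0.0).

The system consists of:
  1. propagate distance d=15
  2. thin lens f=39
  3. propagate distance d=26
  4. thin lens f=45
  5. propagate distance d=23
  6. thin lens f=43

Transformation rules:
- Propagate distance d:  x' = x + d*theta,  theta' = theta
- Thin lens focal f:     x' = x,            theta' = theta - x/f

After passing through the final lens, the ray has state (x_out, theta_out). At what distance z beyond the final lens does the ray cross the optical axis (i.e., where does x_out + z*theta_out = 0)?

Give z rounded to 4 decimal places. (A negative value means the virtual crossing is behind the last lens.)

Answer: -18.4567

Derivation:
Initial: x=4.0000 theta=0.0000
After 1 (propagate distance d=15): x=4.0000 theta=0.0000
After 2 (thin lens f=39): x=4.0000 theta=-4/39 (≈-0.1026)
After 3 (propagate distance d=26): x=4/3 (≈1.3333) theta=-4/39 (≈-0.1026)
After 4 (thin lens f=45): x=4/3 (≈1.3333) theta=-232/1755 (≈-0.1322)
After 5 (propagate distance d=23): x=-2996/1755 (≈-1.7071) theta=-232/1755 (≈-0.1322)
After 6 (thin lens f=43): x=-2996/1755 (≈-1.7071) theta=-1396/15093 (≈-0.0925)
z_focus = -x_out/theta_out = -(-2996/1755)/(-1396/15093) = -32207/1745 ≈ -18.4567
Rounded to 4 decimal places: z = -18.4567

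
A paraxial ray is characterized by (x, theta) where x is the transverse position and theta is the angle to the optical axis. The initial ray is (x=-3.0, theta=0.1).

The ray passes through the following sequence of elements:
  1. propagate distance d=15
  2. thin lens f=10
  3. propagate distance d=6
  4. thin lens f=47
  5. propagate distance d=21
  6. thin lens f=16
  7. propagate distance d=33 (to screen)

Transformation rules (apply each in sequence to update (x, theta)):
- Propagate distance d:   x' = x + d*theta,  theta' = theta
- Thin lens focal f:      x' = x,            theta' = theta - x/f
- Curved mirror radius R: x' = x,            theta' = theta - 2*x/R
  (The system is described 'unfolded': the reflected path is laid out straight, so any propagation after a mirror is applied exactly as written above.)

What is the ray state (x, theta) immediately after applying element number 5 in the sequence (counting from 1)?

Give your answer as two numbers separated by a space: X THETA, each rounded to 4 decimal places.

Answer: 5.2500 0.2500

Derivation:
Initial: x=-3.0000 theta=0.1000
After 1 (propagate distance d=15): x=-1.5000 theta=0.1000
After 2 (thin lens f=10): x=-1.5000 theta=0.2500
After 3 (propagate distance d=6): x=0.0000 theta=0.2500
After 4 (thin lens f=47): x=0.0000 theta=0.2500
After 5 (propagate distance d=21): x=5.2500 theta=0.2500
Rounded to 4 decimal places: x = 5.2500, theta = 0.2500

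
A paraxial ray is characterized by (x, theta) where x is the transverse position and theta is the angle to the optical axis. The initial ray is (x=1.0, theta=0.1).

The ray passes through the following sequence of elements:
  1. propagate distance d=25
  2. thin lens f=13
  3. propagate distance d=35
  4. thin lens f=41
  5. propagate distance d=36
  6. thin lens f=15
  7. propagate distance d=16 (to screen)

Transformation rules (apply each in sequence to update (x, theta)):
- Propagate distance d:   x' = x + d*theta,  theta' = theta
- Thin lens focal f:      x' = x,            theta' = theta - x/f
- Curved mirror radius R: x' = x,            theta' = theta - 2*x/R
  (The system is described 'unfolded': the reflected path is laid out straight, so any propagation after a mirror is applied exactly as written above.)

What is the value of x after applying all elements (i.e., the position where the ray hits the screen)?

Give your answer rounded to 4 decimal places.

Initial: x=1.0000 theta=0.1000
After 1 (propagate distance d=25): x=3.5000 theta=0.1000
After 2 (thin lens f=13): x=3.5000 theta=-11/65 (≈-0.1692)
After 3 (propagate distance d=35): x=-63/26 (≈-2.4231) theta=-11/65 (≈-0.1692)
After 4 (thin lens f=41): x=-63/26 (≈-2.4231) theta=-587/5330 (≈-0.1101)
After 5 (propagate distance d=36): x=-2619/410 (≈-6.3878) theta=-587/5330 (≈-0.1101)
After 6 (thin lens f=15): x=-2619/410 (≈-6.3878) theta=4207/13325 (≈0.3157)
After 7 (propagate distance d=16 (to screen)): x=-35611/26650 (≈-1.3362) theta=4207/13325 (≈0.3157)
Rounded to 4 decimal places: x = -1.3362

Answer: -1.3362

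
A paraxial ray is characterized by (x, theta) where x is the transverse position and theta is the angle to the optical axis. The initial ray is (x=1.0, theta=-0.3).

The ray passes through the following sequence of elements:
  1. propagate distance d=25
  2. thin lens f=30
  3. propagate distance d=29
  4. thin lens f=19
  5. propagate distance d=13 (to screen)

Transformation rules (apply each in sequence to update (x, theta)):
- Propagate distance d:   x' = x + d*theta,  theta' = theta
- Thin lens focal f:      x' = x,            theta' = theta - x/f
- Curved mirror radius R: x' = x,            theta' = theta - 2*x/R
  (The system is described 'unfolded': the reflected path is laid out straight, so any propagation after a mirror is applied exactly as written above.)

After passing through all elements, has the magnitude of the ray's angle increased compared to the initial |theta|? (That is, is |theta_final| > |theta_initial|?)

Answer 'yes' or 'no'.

Answer: yes

Derivation:
Initial: x=1.0000 theta=-0.3000
After 1 (propagate distance d=25): x=-6.5000 theta=-0.3000
After 2 (thin lens f=30): x=-6.5000 theta=-1/12 (≈-0.0833)
After 3 (propagate distance d=29): x=-107/12 (≈-8.9167) theta=-1/12 (≈-0.0833)
After 4 (thin lens f=19): x=-107/12 (≈-8.9167) theta=22/57 (≈0.3860)
After 5 (propagate distance d=13 (to screen)): x=-889/228 (≈-3.8991) theta=22/57 (≈0.3860)
|theta_initial|=0.3000 |theta_final|=22/57 (≈0.3860) -> increased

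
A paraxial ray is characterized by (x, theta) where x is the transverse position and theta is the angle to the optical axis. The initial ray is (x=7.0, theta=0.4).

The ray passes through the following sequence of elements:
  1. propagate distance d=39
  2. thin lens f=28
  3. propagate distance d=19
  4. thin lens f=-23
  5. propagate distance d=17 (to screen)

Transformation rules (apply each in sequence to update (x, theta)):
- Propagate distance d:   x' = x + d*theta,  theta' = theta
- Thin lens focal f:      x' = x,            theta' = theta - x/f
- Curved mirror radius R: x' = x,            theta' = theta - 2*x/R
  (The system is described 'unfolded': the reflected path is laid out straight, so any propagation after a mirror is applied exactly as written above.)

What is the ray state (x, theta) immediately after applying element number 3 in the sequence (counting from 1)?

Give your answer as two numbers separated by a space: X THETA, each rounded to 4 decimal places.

Answer: 14.8643 -0.4071

Derivation:
Initial: x=7.0000 theta=0.4000
After 1 (propagate distance d=39): x=22.6000 theta=0.4000
After 2 (thin lens f=28): x=22.6000 theta=-57/140 (≈-0.4071)
After 3 (propagate distance d=19): x=2081/140 (≈14.8643) theta=-57/140 (≈-0.4071)
Rounded to 4 decimal places: x = 14.8643, theta = -0.4071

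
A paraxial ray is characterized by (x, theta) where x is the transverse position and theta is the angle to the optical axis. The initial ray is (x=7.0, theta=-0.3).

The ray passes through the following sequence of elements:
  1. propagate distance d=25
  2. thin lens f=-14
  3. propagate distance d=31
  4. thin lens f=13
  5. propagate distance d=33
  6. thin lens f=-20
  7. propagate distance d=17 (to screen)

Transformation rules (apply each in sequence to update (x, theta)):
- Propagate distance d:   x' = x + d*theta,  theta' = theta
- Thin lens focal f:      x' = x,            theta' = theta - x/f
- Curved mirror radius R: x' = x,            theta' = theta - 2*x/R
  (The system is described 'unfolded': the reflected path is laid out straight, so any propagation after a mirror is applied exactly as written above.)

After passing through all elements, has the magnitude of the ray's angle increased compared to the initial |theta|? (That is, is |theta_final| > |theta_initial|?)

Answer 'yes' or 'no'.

Answer: yes

Derivation:
Initial: x=7.0000 theta=-0.3000
After 1 (propagate distance d=25): x=-0.5000 theta=-0.3000
After 2 (thin lens f=-14): x=-0.5000 theta=-47/140 (≈-0.3357)
After 3 (propagate distance d=31): x=-1527/140 (≈-10.9071) theta=-47/140 (≈-0.3357)
After 4 (thin lens f=13): x=-1527/140 (≈-10.9071) theta=229/455 (≈0.5033)
After 5 (propagate distance d=33): x=10377/1820 (≈5.7016) theta=229/455 (≈0.5033)
After 6 (thin lens f=-20): x=10377/1820 (≈5.7016) theta=28697/36400 (≈0.7884)
After 7 (propagate distance d=17 (to screen)): x=695389/36400 (≈19.1041) theta=28697/36400 (≈0.7884)
|theta_initial|=0.3000 |theta_final|=28697/36400 (≈0.7884) -> increased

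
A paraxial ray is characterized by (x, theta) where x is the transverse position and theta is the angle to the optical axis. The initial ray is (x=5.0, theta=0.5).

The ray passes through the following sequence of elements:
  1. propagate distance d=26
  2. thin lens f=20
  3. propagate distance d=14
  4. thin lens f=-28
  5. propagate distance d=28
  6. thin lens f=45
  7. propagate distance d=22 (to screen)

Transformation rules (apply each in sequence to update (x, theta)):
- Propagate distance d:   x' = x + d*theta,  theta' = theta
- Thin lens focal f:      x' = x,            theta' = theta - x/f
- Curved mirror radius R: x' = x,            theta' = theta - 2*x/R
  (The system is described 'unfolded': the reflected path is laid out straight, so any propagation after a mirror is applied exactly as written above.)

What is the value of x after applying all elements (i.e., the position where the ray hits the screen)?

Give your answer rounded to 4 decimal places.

Initial: x=5.0000 theta=0.5000
After 1 (propagate distance d=26): x=18.0000 theta=0.5000
After 2 (thin lens f=20): x=18.0000 theta=-0.4000
After 3 (propagate distance d=14): x=12.4000 theta=-0.4000
After 4 (thin lens f=-28): x=12.4000 theta=3/70 (≈0.0429)
After 5 (propagate distance d=28): x=13.6000 theta=3/70 (≈0.0429)
After 6 (thin lens f=45): x=13.6000 theta=-817/3150 (≈-0.2594)
After 7 (propagate distance d=22 (to screen)): x=12433/1575 (≈7.8940) theta=-817/3150 (≈-0.2594)
Rounded to 4 decimal places: x = 7.8940

Answer: 7.8940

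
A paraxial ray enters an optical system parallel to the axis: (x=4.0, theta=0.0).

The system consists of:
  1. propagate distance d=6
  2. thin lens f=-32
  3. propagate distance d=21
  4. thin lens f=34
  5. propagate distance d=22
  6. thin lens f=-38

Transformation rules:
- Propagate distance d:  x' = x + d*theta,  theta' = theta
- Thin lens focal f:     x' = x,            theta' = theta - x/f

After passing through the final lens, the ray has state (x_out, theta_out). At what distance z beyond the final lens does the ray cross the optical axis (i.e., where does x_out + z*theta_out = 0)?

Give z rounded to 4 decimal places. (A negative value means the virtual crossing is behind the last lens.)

Initial: x=4.0000 theta=0.0000
After 1 (propagate distance d=6): x=4.0000 theta=0.0000
After 2 (thin lens f=-32): x=4.0000 theta=0.1250
After 3 (propagate distance d=21): x=6.6250 theta=0.1250
After 4 (thin lens f=34): x=6.6250 theta=-19/272 (≈-0.0699)
After 5 (propagate distance d=22): x=173/34 (≈5.0882) theta=-19/272 (≈-0.0699)
After 6 (thin lens f=-38): x=173/34 (≈5.0882) theta=331/5168 (≈0.0640)
z_focus = -x_out/theta_out = -(173/34)/(331/5168) = -26296/331 ≈ -79.4441
Rounded to 4 decimal places: z = -79.4441

Answer: -79.4441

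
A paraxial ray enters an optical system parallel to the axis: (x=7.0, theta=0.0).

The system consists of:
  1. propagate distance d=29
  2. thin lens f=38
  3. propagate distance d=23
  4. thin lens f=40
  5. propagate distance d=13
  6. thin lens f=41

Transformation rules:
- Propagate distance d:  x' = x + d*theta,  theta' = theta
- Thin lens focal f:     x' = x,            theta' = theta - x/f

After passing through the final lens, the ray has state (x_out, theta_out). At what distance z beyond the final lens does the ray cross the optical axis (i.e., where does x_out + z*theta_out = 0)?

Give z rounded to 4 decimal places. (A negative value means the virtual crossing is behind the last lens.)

Answer: -2.2033

Derivation:
Initial: x=7.0000 theta=0.0000
After 1 (propagate distance d=29): x=7.0000 theta=0.0000
After 2 (thin lens f=38): x=7.0000 theta=-7/38 (≈-0.1842)
After 3 (propagate distance d=23): x=105/38 (≈2.7632) theta=-7/38 (≈-0.1842)
After 4 (thin lens f=40): x=105/38 (≈2.7632) theta=-77/304 (≈-0.2533)
After 5 (propagate distance d=13): x=-161/304 (≈-0.5296) theta=-77/304 (≈-0.2533)
After 6 (thin lens f=41): x=-161/304 (≈-0.5296) theta=-749/3116 (≈-0.2404)
z_focus = -x_out/theta_out = -(-161/304)/(-749/3116) = -943/428 ≈ -2.2033
Rounded to 4 decimal places: z = -2.2033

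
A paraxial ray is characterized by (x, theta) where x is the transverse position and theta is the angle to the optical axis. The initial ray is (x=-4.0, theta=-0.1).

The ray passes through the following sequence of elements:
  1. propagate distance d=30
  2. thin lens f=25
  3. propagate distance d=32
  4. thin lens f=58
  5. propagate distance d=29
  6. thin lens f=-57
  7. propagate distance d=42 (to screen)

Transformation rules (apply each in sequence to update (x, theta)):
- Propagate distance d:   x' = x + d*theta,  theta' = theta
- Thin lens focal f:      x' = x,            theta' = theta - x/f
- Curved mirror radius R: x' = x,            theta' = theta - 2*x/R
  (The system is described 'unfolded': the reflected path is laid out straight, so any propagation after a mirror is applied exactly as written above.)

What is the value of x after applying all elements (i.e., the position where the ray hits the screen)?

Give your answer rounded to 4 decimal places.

Answer: 16.4474

Derivation:
Initial: x=-4.0000 theta=-0.1000
After 1 (propagate distance d=30): x=-7.0000 theta=-0.1000
After 2 (thin lens f=25): x=-7.0000 theta=0.1800
After 3 (propagate distance d=32): x=-1.2400 theta=0.1800
After 4 (thin lens f=58): x=-1.2400 theta=146/725 (≈0.2014)
After 5 (propagate distance d=29): x=4.6000 theta=146/725 (≈0.2014)
After 6 (thin lens f=-57): x=4.6000 theta=11657/41325 (≈0.2821)
After 7 (propagate distance d=42 (to screen)): x=226563/13775 (≈16.4474) theta=11657/41325 (≈0.2821)
Rounded to 4 decimal places: x = 16.4474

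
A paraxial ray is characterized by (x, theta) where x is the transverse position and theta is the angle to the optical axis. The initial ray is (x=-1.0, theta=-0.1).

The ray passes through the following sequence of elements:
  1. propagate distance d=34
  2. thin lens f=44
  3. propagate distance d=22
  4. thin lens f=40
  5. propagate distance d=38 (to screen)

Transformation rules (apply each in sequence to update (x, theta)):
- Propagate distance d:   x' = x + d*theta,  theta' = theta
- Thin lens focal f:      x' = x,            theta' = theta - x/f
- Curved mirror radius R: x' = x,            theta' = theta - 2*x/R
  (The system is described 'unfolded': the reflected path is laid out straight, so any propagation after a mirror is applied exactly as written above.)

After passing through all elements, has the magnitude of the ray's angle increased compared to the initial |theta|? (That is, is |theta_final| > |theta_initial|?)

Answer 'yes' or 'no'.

Initial: x=-1.0000 theta=-0.1000
After 1 (propagate distance d=34): x=-4.4000 theta=-0.1000
After 2 (thin lens f=44): x=-4.4000 theta=0.0000
After 3 (propagate distance d=22): x=-4.4000 theta=0.0000
After 4 (thin lens f=40): x=-4.4000 theta=0.1100
After 5 (propagate distance d=38 (to screen)): x=-0.2200 theta=0.1100
|theta_initial|=0.1000 |theta_final|=0.1100 -> increased

Answer: yes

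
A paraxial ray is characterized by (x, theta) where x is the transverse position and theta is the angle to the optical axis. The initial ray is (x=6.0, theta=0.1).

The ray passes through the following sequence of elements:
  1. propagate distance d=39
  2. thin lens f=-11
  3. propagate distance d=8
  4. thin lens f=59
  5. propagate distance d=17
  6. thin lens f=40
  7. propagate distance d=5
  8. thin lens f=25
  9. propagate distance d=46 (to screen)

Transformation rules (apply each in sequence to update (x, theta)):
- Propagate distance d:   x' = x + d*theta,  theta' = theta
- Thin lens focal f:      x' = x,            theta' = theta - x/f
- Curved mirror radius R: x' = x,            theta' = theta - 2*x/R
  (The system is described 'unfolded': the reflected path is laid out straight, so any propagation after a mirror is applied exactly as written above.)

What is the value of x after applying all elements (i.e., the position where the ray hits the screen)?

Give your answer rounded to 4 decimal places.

Answer: -26.9461

Derivation:
Initial: x=6.0000 theta=0.1000
After 1 (propagate distance d=39): x=9.9000 theta=0.1000
After 2 (thin lens f=-11): x=9.9000 theta=1.0000
After 3 (propagate distance d=8): x=17.9000 theta=1.0000
After 4 (thin lens f=59): x=17.9000 theta=411/590 (≈0.6966)
After 5 (propagate distance d=17): x=8774/295 (≈29.7424) theta=411/590 (≈0.6966)
After 6 (thin lens f=40): x=8774/295 (≈29.7424) theta=-277/5900 (≈-0.0469)
After 7 (propagate distance d=5): x=34819/1180 (≈29.5076) theta=-277/5900 (≈-0.0469)
After 8 (thin lens f=25): x=34819/1180 (≈29.5076) theta=-9051/7375 (≈-1.2273)
After 9 (propagate distance d=46 (to screen)): x=-794909/29500 (≈-26.9461) theta=-9051/7375 (≈-1.2273)
Rounded to 4 decimal places: x = -26.9461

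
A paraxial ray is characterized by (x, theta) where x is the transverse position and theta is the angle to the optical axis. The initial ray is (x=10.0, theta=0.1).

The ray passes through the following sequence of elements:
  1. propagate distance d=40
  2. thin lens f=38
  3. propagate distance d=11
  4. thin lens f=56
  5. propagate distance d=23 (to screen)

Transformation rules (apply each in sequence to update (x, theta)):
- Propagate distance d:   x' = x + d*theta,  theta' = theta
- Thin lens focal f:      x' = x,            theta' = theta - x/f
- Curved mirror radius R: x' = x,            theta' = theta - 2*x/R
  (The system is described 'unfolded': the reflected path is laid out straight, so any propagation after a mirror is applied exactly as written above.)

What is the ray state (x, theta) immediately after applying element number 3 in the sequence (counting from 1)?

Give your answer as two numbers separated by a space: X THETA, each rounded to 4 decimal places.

Initial: x=10.0000 theta=0.1000
After 1 (propagate distance d=40): x=14.0000 theta=0.1000
After 2 (thin lens f=38): x=14.0000 theta=-51/190 (≈-0.2684)
After 3 (propagate distance d=11): x=2099/190 (≈11.0474) theta=-51/190 (≈-0.2684)
Rounded to 4 decimal places: x = 11.0474, theta = -0.2684

Answer: 11.0474 -0.2684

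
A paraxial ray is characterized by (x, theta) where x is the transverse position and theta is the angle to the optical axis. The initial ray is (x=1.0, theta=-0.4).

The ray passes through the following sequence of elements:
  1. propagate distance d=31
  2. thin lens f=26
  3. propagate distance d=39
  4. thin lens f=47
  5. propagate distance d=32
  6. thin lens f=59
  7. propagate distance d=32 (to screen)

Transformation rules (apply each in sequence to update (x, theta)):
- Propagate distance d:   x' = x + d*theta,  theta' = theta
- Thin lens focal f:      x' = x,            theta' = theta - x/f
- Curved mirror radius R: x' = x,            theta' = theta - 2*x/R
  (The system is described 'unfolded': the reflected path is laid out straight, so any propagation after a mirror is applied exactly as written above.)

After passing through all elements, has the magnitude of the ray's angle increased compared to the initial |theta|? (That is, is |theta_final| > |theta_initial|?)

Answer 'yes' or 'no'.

Initial: x=1.0000 theta=-0.4000
After 1 (propagate distance d=31): x=-11.4000 theta=-0.4000
After 2 (thin lens f=26): x=-11.4000 theta=1/26 (≈0.0385)
After 3 (propagate distance d=39): x=-9.9000 theta=1/26 (≈0.0385)
After 4 (thin lens f=47): x=-9.9000 theta=761/3055 (≈0.2491)
After 5 (propagate distance d=32): x=-2357/1222 (≈-1.9288) theta=761/3055 (≈0.2491)
After 6 (thin lens f=59): x=-2357/1222 (≈-1.9288) theta=101583/360490 (≈0.2818)
After 7 (propagate distance d=32 (to screen)): x=2555341/360490 (≈7.0885) theta=101583/360490 (≈0.2818)
|theta_initial|=0.4000 |theta_final|=101583/360490 (≈0.2818) -> not increased

Answer: no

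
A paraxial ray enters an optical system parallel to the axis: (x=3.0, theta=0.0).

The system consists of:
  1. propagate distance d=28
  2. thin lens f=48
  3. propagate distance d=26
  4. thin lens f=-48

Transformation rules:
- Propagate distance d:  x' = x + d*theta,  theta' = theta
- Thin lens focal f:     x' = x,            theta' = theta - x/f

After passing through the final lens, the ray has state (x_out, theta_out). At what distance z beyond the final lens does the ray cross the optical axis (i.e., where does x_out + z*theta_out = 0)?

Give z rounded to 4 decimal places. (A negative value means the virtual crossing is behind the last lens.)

Initial: x=3.0000 theta=0.0000
After 1 (propagate distance d=28): x=3.0000 theta=0.0000
After 2 (thin lens f=48): x=3.0000 theta=-0.0625
After 3 (propagate distance d=26): x=1.3750 theta=-0.0625
After 4 (thin lens f=-48): x=1.3750 theta=-13/384 (≈-0.0339)
z_focus = -x_out/theta_out = -(1.3750)/(-13/384) = 528/13 ≈ 40.6154
Rounded to 4 decimal places: z = 40.6154

Answer: 40.6154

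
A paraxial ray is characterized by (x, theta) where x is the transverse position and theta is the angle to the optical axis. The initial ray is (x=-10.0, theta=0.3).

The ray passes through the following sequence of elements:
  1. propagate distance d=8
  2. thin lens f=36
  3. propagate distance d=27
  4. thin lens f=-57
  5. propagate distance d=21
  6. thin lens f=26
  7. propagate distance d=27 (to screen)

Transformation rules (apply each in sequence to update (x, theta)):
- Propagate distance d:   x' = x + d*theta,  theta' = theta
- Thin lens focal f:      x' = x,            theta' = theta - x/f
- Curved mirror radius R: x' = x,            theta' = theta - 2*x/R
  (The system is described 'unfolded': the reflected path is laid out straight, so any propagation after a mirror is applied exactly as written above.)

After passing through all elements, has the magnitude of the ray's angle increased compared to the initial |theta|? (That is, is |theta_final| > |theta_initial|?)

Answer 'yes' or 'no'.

Initial: x=-10.0000 theta=0.3000
After 1 (propagate distance d=8): x=-7.6000 theta=0.3000
After 2 (thin lens f=36): x=-7.6000 theta=23/45 (≈0.5111)
After 3 (propagate distance d=27): x=6.2000 theta=23/45 (≈0.5111)
After 4 (thin lens f=-57): x=6.2000 theta=106/171 (≈0.6199)
After 5 (propagate distance d=21): x=5477/285 (≈19.2175) theta=106/171 (≈0.6199)
After 6 (thin lens f=26): x=5477/285 (≈19.2175) theta=-2651/22230 (≈-0.1193)
After 7 (propagate distance d=27 (to screen)): x=118543/7410 (≈15.9977) theta=-2651/22230 (≈-0.1193)
|theta_initial|=0.3000 |theta_final|=2651/22230 (≈0.1193) -> not increased

Answer: no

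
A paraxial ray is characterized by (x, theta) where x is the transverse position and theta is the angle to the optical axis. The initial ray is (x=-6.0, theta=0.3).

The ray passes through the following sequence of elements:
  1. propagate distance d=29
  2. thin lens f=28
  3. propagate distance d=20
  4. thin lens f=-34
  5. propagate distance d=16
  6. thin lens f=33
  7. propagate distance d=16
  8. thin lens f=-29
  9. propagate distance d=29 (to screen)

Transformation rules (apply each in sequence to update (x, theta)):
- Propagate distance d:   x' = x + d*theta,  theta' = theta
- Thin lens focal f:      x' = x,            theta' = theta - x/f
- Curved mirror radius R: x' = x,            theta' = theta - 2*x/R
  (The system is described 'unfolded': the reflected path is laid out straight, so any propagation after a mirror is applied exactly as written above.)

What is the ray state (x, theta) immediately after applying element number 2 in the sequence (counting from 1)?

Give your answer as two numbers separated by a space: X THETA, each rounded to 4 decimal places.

Initial: x=-6.0000 theta=0.3000
After 1 (propagate distance d=29): x=2.7000 theta=0.3000
After 2 (thin lens f=28): x=2.7000 theta=57/280 (≈0.2036)
Rounded to 4 decimal places: x = 2.7000, theta = 0.2036

Answer: 2.7000 0.2036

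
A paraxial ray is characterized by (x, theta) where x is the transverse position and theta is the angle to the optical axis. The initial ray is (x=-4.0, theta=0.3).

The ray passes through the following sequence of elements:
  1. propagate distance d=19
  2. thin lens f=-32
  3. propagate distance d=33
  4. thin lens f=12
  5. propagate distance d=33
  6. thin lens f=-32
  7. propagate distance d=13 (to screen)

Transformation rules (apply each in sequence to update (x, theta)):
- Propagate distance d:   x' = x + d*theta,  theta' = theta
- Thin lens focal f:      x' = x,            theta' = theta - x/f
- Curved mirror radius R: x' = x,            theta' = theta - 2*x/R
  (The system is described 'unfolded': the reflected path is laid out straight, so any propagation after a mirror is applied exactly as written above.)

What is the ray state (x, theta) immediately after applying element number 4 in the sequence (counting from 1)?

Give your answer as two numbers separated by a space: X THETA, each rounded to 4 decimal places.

Answer: 13.3531 -0.7596

Derivation:
Initial: x=-4.0000 theta=0.3000
After 1 (propagate distance d=19): x=1.7000 theta=0.3000
After 2 (thin lens f=-32): x=1.7000 theta=113/320 (≈0.3531)
After 3 (propagate distance d=33): x=4273/320 (≈13.3531) theta=113/320 (≈0.3531)
After 4 (thin lens f=12): x=4273/320 (≈13.3531) theta=-2917/3840 (≈-0.7596)
Rounded to 4 decimal places: x = 13.3531, theta = -0.7596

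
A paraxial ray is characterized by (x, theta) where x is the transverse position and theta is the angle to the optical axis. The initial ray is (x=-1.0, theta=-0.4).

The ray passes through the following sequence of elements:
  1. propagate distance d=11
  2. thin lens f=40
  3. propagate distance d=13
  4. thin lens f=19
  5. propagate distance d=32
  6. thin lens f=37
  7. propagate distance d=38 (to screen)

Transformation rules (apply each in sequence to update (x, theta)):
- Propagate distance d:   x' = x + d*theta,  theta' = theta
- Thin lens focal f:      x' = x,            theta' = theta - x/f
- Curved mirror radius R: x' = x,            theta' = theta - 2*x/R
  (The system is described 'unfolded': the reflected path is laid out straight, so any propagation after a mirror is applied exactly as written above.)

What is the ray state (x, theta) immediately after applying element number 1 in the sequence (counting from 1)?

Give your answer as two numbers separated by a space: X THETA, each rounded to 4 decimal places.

Answer: -5.4000 -0.4000

Derivation:
Initial: x=-1.0000 theta=-0.4000
After 1 (propagate distance d=11): x=-5.4000 theta=-0.4000
Rounded to 4 decimal places: x = -5.4000, theta = -0.4000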